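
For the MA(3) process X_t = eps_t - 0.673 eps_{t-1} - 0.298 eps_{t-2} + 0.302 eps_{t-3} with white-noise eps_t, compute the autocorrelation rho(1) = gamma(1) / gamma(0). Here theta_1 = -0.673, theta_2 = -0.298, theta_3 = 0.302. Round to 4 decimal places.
\rho(1) = -0.3444

For an MA(q) process with theta_0 = 1, the autocovariance is
  gamma(k) = sigma^2 * sum_{i=0..q-k} theta_i * theta_{i+k},
and rho(k) = gamma(k) / gamma(0). Sigma^2 cancels.
  numerator   = (1)*(-0.673) + (-0.673)*(-0.298) + (-0.298)*(0.302) = -0.562442.
  denominator = (1)^2 + (-0.673)^2 + (-0.298)^2 + (0.302)^2 = 1.632937.
  rho(1) = -0.562442 / 1.632937 = -0.3444.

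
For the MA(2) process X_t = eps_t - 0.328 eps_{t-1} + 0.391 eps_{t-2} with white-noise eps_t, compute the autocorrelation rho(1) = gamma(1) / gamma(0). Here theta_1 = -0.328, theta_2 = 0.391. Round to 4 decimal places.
\rho(1) = -0.3620

For an MA(q) process with theta_0 = 1, the autocovariance is
  gamma(k) = sigma^2 * sum_{i=0..q-k} theta_i * theta_{i+k},
and rho(k) = gamma(k) / gamma(0). Sigma^2 cancels.
  numerator   = (1)*(-0.328) + (-0.328)*(0.391) = -0.456248.
  denominator = (1)^2 + (-0.328)^2 + (0.391)^2 = 1.260465.
  rho(1) = -0.456248 / 1.260465 = -0.3620.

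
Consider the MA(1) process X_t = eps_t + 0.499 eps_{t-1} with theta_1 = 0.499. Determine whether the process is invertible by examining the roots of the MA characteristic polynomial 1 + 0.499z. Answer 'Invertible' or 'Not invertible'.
\text{Invertible}

The MA(q) characteristic polynomial is P(z) = 1 + 0.499z.
Invertibility requires all roots to lie outside the unit circle, i.e. |z| > 1 for every root.
This is linear in z: 1 + (0.499) z = 0  =>  z = -1/(0.499) = -2.004008,  |z| = 2.004008.
Moduli of all roots: 2.0040.
All moduli strictly greater than 1? Yes.
Verdict: Invertible.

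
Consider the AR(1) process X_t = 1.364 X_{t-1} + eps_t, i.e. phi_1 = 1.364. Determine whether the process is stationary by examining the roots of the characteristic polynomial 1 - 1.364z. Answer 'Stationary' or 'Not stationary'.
\text{Not stationary}

The AR(p) characteristic polynomial is P(z) = 1 - 1.364z.
Stationarity requires all roots to lie outside the unit circle, i.e. |z| > 1 for every root.
This is linear in z: 1 + (-1.364) z = 0  =>  z = -1/(-1.364) = 0.733138,  |z| = 0.733138.
Moduli of all roots: 0.7331.
All moduli strictly greater than 1? No.
Verdict: Not stationary.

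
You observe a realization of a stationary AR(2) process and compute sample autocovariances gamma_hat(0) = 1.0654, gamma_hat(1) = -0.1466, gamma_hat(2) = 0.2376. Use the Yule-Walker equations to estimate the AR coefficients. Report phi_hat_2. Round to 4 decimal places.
\hat\phi_{2} = 0.2080

The Yule-Walker equations for an AR(p) process read, in matrix form,
  Gamma_p phi = r_p,   with   (Gamma_p)_{ij} = gamma(|i - j|),
                       (r_p)_i = gamma(i),   i,j = 1..p.
Substitute the sample gammas (Toeplitz matrix and right-hand side of size 2):
  Gamma_p = [[1.0654, -0.1466], [-0.1466, 1.0654]]
  r_p     = [-0.1466, 0.2376]
Written out:
  1.0654 phi_1 - 0.1466 phi_2 = -0.1466
  -0.1466 phi_1 + 1.0654 phi_2 = 0.2376
Solve by Cramer's rule:
  det = gamma(0)^2 - gamma(1)^2 = (1.0654)^2 - (-0.1466)^2 = 1.13507716 - 0.02149156 = 1.1135856
  phi_hat_1 = [gamma(1) gamma(0) - gamma(1) gamma(2)] / det = [(-0.1466)(1.0654) - (-0.1466)(0.2376)] / 1.1135856 = -0.12135548 / 1.1135856 = -0.109
  phi_hat_2 = [gamma(0) gamma(2) - gamma(1)^2] / det = [(1.0654)(0.2376) - (-0.1466)^2] / 1.1135856 = 0.23164748 / 1.1135856 = 0.208
So phi_hat = [-0.1090, 0.2080].
Therefore phi_hat_2 = 0.2080.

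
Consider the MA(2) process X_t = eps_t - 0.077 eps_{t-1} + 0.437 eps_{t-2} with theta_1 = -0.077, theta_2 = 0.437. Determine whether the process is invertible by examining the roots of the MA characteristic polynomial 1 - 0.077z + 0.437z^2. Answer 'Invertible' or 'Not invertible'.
\text{Invertible}

The MA(q) characteristic polynomial is P(z) = 1 - 0.077z + 0.437z^2.
Invertibility requires all roots to lie outside the unit circle, i.e. |z| > 1 for every root.
Set 1 + (-0.077) z + (0.437) z^2 = 0, i.e. a z^2 + b z + c = 0 with a = 0.437, b = -0.077, c = 1.
Discriminant D = b^2 - 4ac = (-0.077)^2 - 4*(0.437)*1 = 0.005929 - (1.748) = -1.742071.
D < 0, so the roots are the complex-conjugate pair z = (-b +/- i sqrt(-D)) / (2a) = 0.0881 +/- 1.5102i.
For a conjugate pair |z|^2 = z * conj(z) = (product of roots) = c/a = 1/(0.437) = 2.28833, so |z| = sqrt(2.28833) = 1.5127 for both roots.
Moduli of all roots: 1.5127, 1.5127.
All moduli strictly greater than 1? Yes.
Verdict: Invertible.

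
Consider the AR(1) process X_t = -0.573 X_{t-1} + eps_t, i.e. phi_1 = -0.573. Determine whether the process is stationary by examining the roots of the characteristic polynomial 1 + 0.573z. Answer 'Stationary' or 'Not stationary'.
\text{Stationary}

The AR(p) characteristic polynomial is P(z) = 1 + 0.573z.
Stationarity requires all roots to lie outside the unit circle, i.e. |z| > 1 for every root.
This is linear in z: 1 + (0.573) z = 0  =>  z = -1/(0.573) = -1.745201,  |z| = 1.745201.
Moduli of all roots: 1.7452.
All moduli strictly greater than 1? Yes.
Verdict: Stationary.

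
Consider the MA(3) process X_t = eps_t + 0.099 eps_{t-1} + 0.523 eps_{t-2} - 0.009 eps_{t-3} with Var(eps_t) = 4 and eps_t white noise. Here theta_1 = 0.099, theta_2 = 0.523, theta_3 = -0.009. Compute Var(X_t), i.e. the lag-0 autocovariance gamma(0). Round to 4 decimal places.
\gamma(0) = 5.1336

For an MA(q) process X_t = eps_t + sum_i theta_i eps_{t-i} with
Var(eps_t) = sigma^2, the variance is
  gamma(0) = sigma^2 * (1 + sum_i theta_i^2).
  sum_i theta_i^2 = (0.099)^2 + (0.523)^2 + (-0.009)^2 = 0.009801 + 0.273529 + 0.000081 = 0.283411.
  gamma(0) = 4 * (1 + 0.283411) = 4 * 1.283411 = 5.133644, which rounds to 5.1336.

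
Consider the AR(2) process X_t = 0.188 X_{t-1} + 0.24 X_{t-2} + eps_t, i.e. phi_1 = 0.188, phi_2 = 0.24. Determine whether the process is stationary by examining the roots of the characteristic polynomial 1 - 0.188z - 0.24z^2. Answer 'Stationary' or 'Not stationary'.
\text{Stationary}

The AR(p) characteristic polynomial is P(z) = 1 - 0.188z - 0.24z^2.
Stationarity requires all roots to lie outside the unit circle, i.e. |z| > 1 for every root.
Set 1 + (-0.188) z + (-0.24) z^2 = 0, i.e. a z^2 + b z + c = 0 with a = -0.24, b = -0.188, c = 1.
Discriminant D = b^2 - 4ac = (-0.188)^2 - 4*(-0.24)*1 = 0.035344 - (-0.96) = 0.995344.
D >= 0, so the roots are real: z = (-b +/- sqrt(D)) / (2a) = (0.188 +/- 0.997669) / (-0.48).
  z_1 = (0.188 + 0.997669) / (-0.48) = -2.4701,   |z_1| = 2.4701.
  z_2 = (0.188 - 0.997669) / (-0.48) = 1.6868,   |z_2| = 1.6868.
Moduli of all roots: 2.4701, 1.6868.
All moduli strictly greater than 1? Yes.
Verdict: Stationary.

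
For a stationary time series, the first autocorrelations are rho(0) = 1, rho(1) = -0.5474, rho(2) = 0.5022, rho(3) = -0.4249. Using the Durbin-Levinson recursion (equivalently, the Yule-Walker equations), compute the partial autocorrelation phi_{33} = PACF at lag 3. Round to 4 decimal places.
\phi_{33} = -0.1109

The PACF at lag k is phi_{kk}, the last component of the solution
to the Yule-Walker system G_k phi = r_k where
  (G_k)_{ij} = rho(|i - j|), (r_k)_i = rho(i), i,j = 1..k.
Equivalently, Durbin-Levinson gives phi_{kk} iteratively:
  phi_{11} = rho(1)
  phi_{kk} = [rho(k) - sum_{j=1..k-1} phi_{k-1,j} rho(k-j)]
            / [1 - sum_{j=1..k-1} phi_{k-1,j} rho(j)],
  phi_{k,j} = phi_{k-1,j} - phi_{kk} phi_{k-1,k-j},  j = 1..k-1.
Step k = 1:
  phi_11 = rho(1) = -0.5474.
Step k = 2:
  phi_22 = [rho(2) - phi_11 rho(1)] / [1 - phi_11 rho(1)] = [0.5022 - (-0.5474)(-0.5474)] / [1 - (-0.5474)(-0.5474)]
         = 0.20255324 / 0.70035324 = 0.289216.
  Update: phi_21 = phi_11 - phi_22 phi_11 = -0.5474 - (0.289216)(-0.5474) = -0.389083.
Step k = 3:
  phi_33 = [rho(3) - phi_21 rho(2) - phi_22 rho(1)] / [1 - phi_21 rho(1) - phi_22 rho(2)]
    numerator   = -0.4249 - (-0.389083)(0.5022) - (0.289216)(-0.5474) = -0.07118565
    denominator = 1 - (-0.389083)(-0.5474) - (0.289216)(0.5022) = 0.64177164
  phi_33 = -0.07118565 / 0.64177164 = -0.1109.
Therefore phi_{33} = -0.1109.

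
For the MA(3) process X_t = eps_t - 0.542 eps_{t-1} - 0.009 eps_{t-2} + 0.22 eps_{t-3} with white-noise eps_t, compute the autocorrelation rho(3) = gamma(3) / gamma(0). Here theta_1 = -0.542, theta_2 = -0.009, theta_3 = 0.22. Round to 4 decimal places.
\rho(3) = 0.1639

For an MA(q) process with theta_0 = 1, the autocovariance is
  gamma(k) = sigma^2 * sum_{i=0..q-k} theta_i * theta_{i+k},
and rho(k) = gamma(k) / gamma(0). Sigma^2 cancels.
  numerator   = (1)*(0.22) = 0.22.
  denominator = (1)^2 + (-0.542)^2 + (-0.009)^2 + (0.22)^2 = 1.342245.
  rho(3) = 0.22 / 1.342245 = 0.1639.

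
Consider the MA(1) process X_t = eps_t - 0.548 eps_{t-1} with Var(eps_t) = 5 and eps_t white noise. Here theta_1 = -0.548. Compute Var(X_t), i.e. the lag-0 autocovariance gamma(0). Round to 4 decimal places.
\gamma(0) = 6.5015

For an MA(q) process X_t = eps_t + sum_i theta_i eps_{t-i} with
Var(eps_t) = sigma^2, the variance is
  gamma(0) = sigma^2 * (1 + sum_i theta_i^2).
  sum_i theta_i^2 = (-0.548)^2 = 0.300304.
  gamma(0) = 5 * (1 + 0.300304) = 5 * 1.300304 = 6.50152, which rounds to 6.5015.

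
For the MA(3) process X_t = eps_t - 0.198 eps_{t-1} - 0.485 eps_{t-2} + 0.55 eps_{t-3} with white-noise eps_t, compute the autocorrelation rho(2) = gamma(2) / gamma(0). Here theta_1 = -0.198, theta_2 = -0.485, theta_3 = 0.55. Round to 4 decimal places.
\rho(2) = -0.3766

For an MA(q) process with theta_0 = 1, the autocovariance is
  gamma(k) = sigma^2 * sum_{i=0..q-k} theta_i * theta_{i+k},
and rho(k) = gamma(k) / gamma(0). Sigma^2 cancels.
  numerator   = (1)*(-0.485) + (-0.198)*(0.55) = -0.5939.
  denominator = (1)^2 + (-0.198)^2 + (-0.485)^2 + (0.55)^2 = 1.576929.
  rho(2) = -0.5939 / 1.576929 = -0.3766.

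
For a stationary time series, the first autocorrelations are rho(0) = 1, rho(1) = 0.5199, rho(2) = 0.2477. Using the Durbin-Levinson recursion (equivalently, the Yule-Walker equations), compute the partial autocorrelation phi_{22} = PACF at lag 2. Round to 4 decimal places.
\phi_{22} = -0.0310

The PACF at lag k is phi_{kk}, the last component of the solution
to the Yule-Walker system G_k phi = r_k where
  (G_k)_{ij} = rho(|i - j|), (r_k)_i = rho(i), i,j = 1..k.
Equivalently, Durbin-Levinson gives phi_{kk} iteratively:
  phi_{11} = rho(1)
  phi_{kk} = [rho(k) - sum_{j=1..k-1} phi_{k-1,j} rho(k-j)]
            / [1 - sum_{j=1..k-1} phi_{k-1,j} rho(j)],
  phi_{k,j} = phi_{k-1,j} - phi_{kk} phi_{k-1,k-j},  j = 1..k-1.
Step k = 1:
  phi_11 = rho(1) = 0.5199.
Step k = 2:
  phi_22 = [rho(2) - phi_11 rho(1)] / [1 - phi_11 rho(1)] = [0.2477 - (0.5199)(0.5199)] / [1 - (0.5199)(0.5199)]
         = -0.02259601 / 0.72970399 = -0.031.
Therefore phi_{22} = -0.0310.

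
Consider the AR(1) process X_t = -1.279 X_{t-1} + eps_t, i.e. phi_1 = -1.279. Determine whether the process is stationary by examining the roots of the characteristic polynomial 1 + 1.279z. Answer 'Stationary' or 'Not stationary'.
\text{Not stationary}

The AR(p) characteristic polynomial is P(z) = 1 + 1.279z.
Stationarity requires all roots to lie outside the unit circle, i.e. |z| > 1 for every root.
This is linear in z: 1 + (1.279) z = 0  =>  z = -1/(1.279) = -0.781861,  |z| = 0.781861.
Moduli of all roots: 0.7819.
All moduli strictly greater than 1? No.
Verdict: Not stationary.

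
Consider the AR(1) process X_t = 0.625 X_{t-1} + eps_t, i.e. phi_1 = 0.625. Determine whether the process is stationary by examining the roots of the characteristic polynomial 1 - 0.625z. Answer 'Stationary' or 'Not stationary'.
\text{Stationary}

The AR(p) characteristic polynomial is P(z) = 1 - 0.625z.
Stationarity requires all roots to lie outside the unit circle, i.e. |z| > 1 for every root.
This is linear in z: 1 + (-0.625) z = 0  =>  z = -1/(-0.625) = 1.6,  |z| = 1.6.
Moduli of all roots: 1.6000.
All moduli strictly greater than 1? Yes.
Verdict: Stationary.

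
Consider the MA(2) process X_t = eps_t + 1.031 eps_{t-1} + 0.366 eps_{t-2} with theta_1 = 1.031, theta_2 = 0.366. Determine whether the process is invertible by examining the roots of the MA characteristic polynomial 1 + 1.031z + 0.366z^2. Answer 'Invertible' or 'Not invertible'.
\text{Invertible}

The MA(q) characteristic polynomial is P(z) = 1 + 1.031z + 0.366z^2.
Invertibility requires all roots to lie outside the unit circle, i.e. |z| > 1 for every root.
Set 1 + (1.031) z + (0.366) z^2 = 0, i.e. a z^2 + b z + c = 0 with a = 0.366, b = 1.031, c = 1.
Discriminant D = b^2 - 4ac = (1.031)^2 - 4*(0.366)*1 = 1.062961 - (1.464) = -0.401039.
D < 0, so the roots are the complex-conjugate pair z = (-b +/- i sqrt(-D)) / (2a) = -1.4085 +/- 0.8651i.
For a conjugate pair |z|^2 = z * conj(z) = (product of roots) = c/a = 1/(0.366) = 2.73224, so |z| = sqrt(2.73224) = 1.6529 for both roots.
Moduli of all roots: 1.6529, 1.6529.
All moduli strictly greater than 1? Yes.
Verdict: Invertible.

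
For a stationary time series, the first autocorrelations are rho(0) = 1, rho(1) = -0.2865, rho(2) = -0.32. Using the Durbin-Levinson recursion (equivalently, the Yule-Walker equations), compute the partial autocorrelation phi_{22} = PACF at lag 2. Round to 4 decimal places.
\phi_{22} = -0.4380

The PACF at lag k is phi_{kk}, the last component of the solution
to the Yule-Walker system G_k phi = r_k where
  (G_k)_{ij} = rho(|i - j|), (r_k)_i = rho(i), i,j = 1..k.
Equivalently, Durbin-Levinson gives phi_{kk} iteratively:
  phi_{11} = rho(1)
  phi_{kk} = [rho(k) - sum_{j=1..k-1} phi_{k-1,j} rho(k-j)]
            / [1 - sum_{j=1..k-1} phi_{k-1,j} rho(j)],
  phi_{k,j} = phi_{k-1,j} - phi_{kk} phi_{k-1,k-j},  j = 1..k-1.
Step k = 1:
  phi_11 = rho(1) = -0.2865.
Step k = 2:
  phi_22 = [rho(2) - phi_11 rho(1)] / [1 - phi_11 rho(1)] = [-0.32 - (-0.2865)(-0.2865)] / [1 - (-0.2865)(-0.2865)]
         = -0.40208225 / 0.91791775 = -0.438.
Therefore phi_{22} = -0.4380.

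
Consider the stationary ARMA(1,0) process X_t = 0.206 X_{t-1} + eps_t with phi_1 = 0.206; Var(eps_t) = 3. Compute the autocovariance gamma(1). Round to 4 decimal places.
\gamma(1) = 0.6454

Multiply the model equation by X_{t-k} and take expectations. With theta_0 = psi_0 = 1 and psi_j the MA(infinity) weights, this gives
  gamma(k) - sum_i phi_i gamma(k-i) = c_k,
  c_k = sigma^2 * sum_{j=k..q} theta_j psi_{j-k}   (c_k = 0 for k > q),
using gamma(-m) = gamma(m).
Pure AR (q = 0): c_0 = sigma^2 = 3, c_k = 0 for k >= 1.
Equations for k = 0 and k = 1 (AR order 1):
  gamma(0) = phi_1 gamma(1) + c_0
  gamma(1) = phi_1 gamma(0) + c_1
Substituting the second into the first: gamma(0) (1 - phi_1^2) = c_0 + phi_1 c_1, so
  gamma(0) = c_0 / (1 - phi_1^2) = 3 / (1 - (0.206)^2) = 3 / 0.957564 = 3.13295.
  gamma(1) = phi_1 gamma(0) = (0.206)(3.13295) = 0.645388.
Therefore gamma(1) = 0.6454 (to 4 decimal places).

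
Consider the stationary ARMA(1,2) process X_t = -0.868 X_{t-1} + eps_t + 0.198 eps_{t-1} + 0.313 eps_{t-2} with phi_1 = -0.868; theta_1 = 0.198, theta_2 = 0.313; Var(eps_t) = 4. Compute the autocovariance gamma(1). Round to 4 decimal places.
\gamma(1) = -16.3454

Multiply the model equation by X_{t-k} and take expectations. With theta_0 = psi_0 = 1 and psi_j the MA(infinity) weights, this gives
  gamma(k) - sum_i phi_i gamma(k-i) = c_k,
  c_k = sigma^2 * sum_{j=k..q} theta_j psi_{j-k}   (c_k = 0 for k > q),
using gamma(-m) = gamma(m).
psi-weights needed (psi_j = theta_j + sum_i phi_i psi_{j-i}):
  psi_1 = theta_1 + phi_1 = 0.198 + (-0.868) = -0.67
  psi_2 = theta_2 + phi_1 psi_1 = 0.313 + (-0.868)(-0.67) = 0.89456
Right-hand sides:
  c_0 = sigma^2 (1 + theta_1 psi_1 + theta_2 psi_2) = 4 * (1 + (0.198)(-0.67) + (0.313)(0.89456)) = 4 * 1.147337 = 4.589349
  c_1 = sigma^2 (theta_1 + theta_2 psi_1) = 4 * (0.198 + (0.313)(-0.67)) = -0.04684
  c_2 = sigma^2 theta_2 = 4 * (0.313) = 1.252
Equations for k = 0 and k = 1 (AR order 1):
  gamma(0) = phi_1 gamma(1) + c_0
  gamma(1) = phi_1 gamma(0) + c_1
Substituting the second into the first: gamma(0) (1 - phi_1^2) = c_0 + phi_1 c_1, so
  gamma(0) = (c_0 + phi_1 c_1) / (1 - phi_1^2) = (4.589349 + (-0.868)(-0.04684)) / (1 - (-0.868)^2) = 4.630006 / 0.246576 = 18.777197.
  gamma(1) = phi_1 gamma(0) + c_1 = (-0.868)(18.777197) + (-0.04684) = -16.345447.
Therefore gamma(1) = -16.3454 (to 4 decimal places).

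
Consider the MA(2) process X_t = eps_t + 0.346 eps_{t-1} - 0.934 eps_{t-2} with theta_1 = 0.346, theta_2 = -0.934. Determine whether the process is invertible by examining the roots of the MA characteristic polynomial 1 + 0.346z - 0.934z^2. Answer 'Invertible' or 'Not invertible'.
\text{Not invertible}

The MA(q) characteristic polynomial is P(z) = 1 + 0.346z - 0.934z^2.
Invertibility requires all roots to lie outside the unit circle, i.e. |z| > 1 for every root.
Set 1 + (0.346) z + (-0.934) z^2 = 0, i.e. a z^2 + b z + c = 0 with a = -0.934, b = 0.346, c = 1.
Discriminant D = b^2 - 4ac = (0.346)^2 - 4*(-0.934)*1 = 0.119716 - (-3.736) = 3.855716.
D >= 0, so the roots are real: z = (-b +/- sqrt(D)) / (2a) = (-0.346 +/- 1.963598) / (-1.868).
  z_1 = (-0.346 + 1.963598) / (-1.868) = -0.866,   |z_1| = 0.866.
  z_2 = (-0.346 - 1.963598) / (-1.868) = 1.2364,   |z_2| = 1.2364.
Moduli of all roots: 0.8660, 1.2364.
All moduli strictly greater than 1? No.
Verdict: Not invertible.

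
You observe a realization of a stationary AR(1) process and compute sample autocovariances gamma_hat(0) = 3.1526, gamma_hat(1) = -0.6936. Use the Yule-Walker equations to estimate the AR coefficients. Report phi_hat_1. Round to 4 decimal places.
\hat\phi_{1} = -0.2200

The Yule-Walker equations for an AR(p) process read, in matrix form,
  Gamma_p phi = r_p,   with   (Gamma_p)_{ij} = gamma(|i - j|),
                       (r_p)_i = gamma(i),   i,j = 1..p.
Substitute the sample gammas (Toeplitz matrix and right-hand side of size 1):
  Gamma_p = [[3.1526]]
  r_p     = [-0.6936]
With p = 1 this is the single equation gamma(0) phi_1 = gamma(1):
  phi_hat_1 = gamma(1) / gamma(0) = -0.6936 / 3.1526 = -0.2200.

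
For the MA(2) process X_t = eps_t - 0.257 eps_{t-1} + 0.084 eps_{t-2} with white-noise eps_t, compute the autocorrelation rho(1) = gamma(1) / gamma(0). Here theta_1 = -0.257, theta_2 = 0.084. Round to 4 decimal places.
\rho(1) = -0.2596

For an MA(q) process with theta_0 = 1, the autocovariance is
  gamma(k) = sigma^2 * sum_{i=0..q-k} theta_i * theta_{i+k},
and rho(k) = gamma(k) / gamma(0). Sigma^2 cancels.
  numerator   = (1)*(-0.257) + (-0.257)*(0.084) = -0.278588.
  denominator = (1)^2 + (-0.257)^2 + (0.084)^2 = 1.073105.
  rho(1) = -0.278588 / 1.073105 = -0.2596.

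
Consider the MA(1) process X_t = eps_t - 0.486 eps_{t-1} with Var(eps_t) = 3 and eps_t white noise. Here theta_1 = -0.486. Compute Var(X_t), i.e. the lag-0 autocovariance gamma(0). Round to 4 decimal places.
\gamma(0) = 3.7086

For an MA(q) process X_t = eps_t + sum_i theta_i eps_{t-i} with
Var(eps_t) = sigma^2, the variance is
  gamma(0) = sigma^2 * (1 + sum_i theta_i^2).
  sum_i theta_i^2 = (-0.486)^2 = 0.236196.
  gamma(0) = 3 * (1 + 0.236196) = 3 * 1.236196 = 3.708588, which rounds to 3.7086.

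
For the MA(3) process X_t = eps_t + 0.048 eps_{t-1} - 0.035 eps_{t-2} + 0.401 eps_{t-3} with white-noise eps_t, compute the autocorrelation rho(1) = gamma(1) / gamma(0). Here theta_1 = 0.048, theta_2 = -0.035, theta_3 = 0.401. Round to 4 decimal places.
\rho(1) = 0.0277

For an MA(q) process with theta_0 = 1, the autocovariance is
  gamma(k) = sigma^2 * sum_{i=0..q-k} theta_i * theta_{i+k},
and rho(k) = gamma(k) / gamma(0). Sigma^2 cancels.
  numerator   = (1)*(0.048) + (0.048)*(-0.035) + (-0.035)*(0.401) = 0.032285.
  denominator = (1)^2 + (0.048)^2 + (-0.035)^2 + (0.401)^2 = 1.16433.
  rho(1) = 0.032285 / 1.16433 = 0.0277.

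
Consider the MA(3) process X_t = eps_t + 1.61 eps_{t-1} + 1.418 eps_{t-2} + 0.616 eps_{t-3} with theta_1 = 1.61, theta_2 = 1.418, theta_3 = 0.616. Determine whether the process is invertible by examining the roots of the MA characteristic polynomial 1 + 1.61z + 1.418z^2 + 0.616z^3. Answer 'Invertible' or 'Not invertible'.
\text{Invertible}

The MA(q) characteristic polynomial is P(z) = 1 + 1.61z + 1.418z^2 + 0.616z^3.
Invertibility requires all roots to lie outside the unit circle, i.e. |z| > 1 for every root.
Degree 3: look for a simple real root z0 first, then factor out (1 - z/z0) and solve the remaining quadratic.
Testing z0 = -1.25: P(-1.25) = 1 + (1.61)(-1.25) + (1.418)(-1.25)^2 + (0.616)(-1.25)^3
  = 1 + (-2.0125) + (2.215625) + (-1.203125) = 0.  So z_0 = -1.25 is a root, |z_0| = 1.25.
Divide out the factor (1 + 0.8 z) = (1 - z/z0) (since 1/z0 = -0.8):
  P(z) = (1 + 0.8 z)(1 + (0.81) z + (0.77) z^2)
  [check: z-coef 0.81 - (-0.8) = 1.61; z^2-coef 0.77 - (-0.8)(0.81) = 1.418; z^3-coef -(-0.8)(0.77) = 0.616.]
Remaining roots from the quadratic factor 1 + (0.81) z + (0.77) z^2:
  Set 1 + (0.81) z + (0.77) z^2 = 0, i.e. a z^2 + b z + c = 0 with a = 0.77, b = 0.81, c = 1.
  Discriminant D = b^2 - 4ac = (0.81)^2 - 4*(0.77)*1 = 0.6561 - (3.08) = -2.4239.
  D < 0, so the roots are the complex-conjugate pair z = (-b +/- i sqrt(-D)) / (2a) = -0.526 +/- 1.011i.
  For a conjugate pair |z|^2 = z * conj(z) = (product of roots) = c/a = 1/(0.77) = 1.298701, so |z| = sqrt(1.298701) = 1.1396 for both roots.
Moduli of all roots: 1.2500, 1.1396, 1.1396.
All moduli strictly greater than 1? Yes.
Verdict: Invertible.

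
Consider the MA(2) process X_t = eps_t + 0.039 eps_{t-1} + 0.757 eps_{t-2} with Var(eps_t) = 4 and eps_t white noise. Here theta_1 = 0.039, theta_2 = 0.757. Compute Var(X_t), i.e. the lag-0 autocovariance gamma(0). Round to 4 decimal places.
\gamma(0) = 6.2983

For an MA(q) process X_t = eps_t + sum_i theta_i eps_{t-i} with
Var(eps_t) = sigma^2, the variance is
  gamma(0) = sigma^2 * (1 + sum_i theta_i^2).
  sum_i theta_i^2 = (0.039)^2 + (0.757)^2 = 0.001521 + 0.573049 = 0.57457.
  gamma(0) = 4 * (1 + 0.57457) = 4 * 1.57457 = 6.29828, which rounds to 6.2983.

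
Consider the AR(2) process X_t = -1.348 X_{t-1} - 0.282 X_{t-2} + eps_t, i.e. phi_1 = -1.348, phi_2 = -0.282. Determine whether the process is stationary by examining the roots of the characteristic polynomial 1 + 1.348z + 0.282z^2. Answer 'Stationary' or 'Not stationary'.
\text{Not stationary}

The AR(p) characteristic polynomial is P(z) = 1 + 1.348z + 0.282z^2.
Stationarity requires all roots to lie outside the unit circle, i.e. |z| > 1 for every root.
Set 1 + (1.348) z + (0.282) z^2 = 0, i.e. a z^2 + b z + c = 0 with a = 0.282, b = 1.348, c = 1.
Discriminant D = b^2 - 4ac = (1.348)^2 - 4*(0.282)*1 = 1.817104 - (1.128) = 0.689104.
D >= 0, so the roots are real: z = (-b +/- sqrt(D)) / (2a) = (-1.348 +/- 0.830123) / (0.564).
  z_1 = (-1.348 + 0.830123) / (0.564) = -0.9182,   |z_1| = 0.9182.
  z_2 = (-1.348 - 0.830123) / (0.564) = -3.8619,   |z_2| = 3.8619.
Moduli of all roots: 0.9182, 3.8619.
All moduli strictly greater than 1? No.
Verdict: Not stationary.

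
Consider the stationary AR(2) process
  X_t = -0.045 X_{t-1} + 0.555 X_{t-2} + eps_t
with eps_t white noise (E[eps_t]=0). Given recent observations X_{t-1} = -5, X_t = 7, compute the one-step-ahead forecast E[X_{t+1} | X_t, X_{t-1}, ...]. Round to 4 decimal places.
E[X_{t+1} \mid \mathcal F_t] = -3.0900

For an AR(p) model X_t = c + sum_i phi_i X_{t-i} + eps_t, the
one-step-ahead conditional mean is
  E[X_{t+1} | X_t, ...] = c + sum_i phi_i X_{t+1-i}.
Substitute known values:
  E[X_{t+1} | ...] = (-0.045) * (7) + (0.555) * (-5)
                   = -3.0900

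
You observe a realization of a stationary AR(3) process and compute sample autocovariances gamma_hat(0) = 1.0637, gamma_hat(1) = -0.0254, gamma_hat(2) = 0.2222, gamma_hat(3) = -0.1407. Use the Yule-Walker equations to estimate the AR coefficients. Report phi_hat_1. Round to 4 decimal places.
\hat\phi_{1} = 0.0080

The Yule-Walker equations for an AR(p) process read, in matrix form,
  Gamma_p phi = r_p,   with   (Gamma_p)_{ij} = gamma(|i - j|),
                       (r_p)_i = gamma(i),   i,j = 1..p.
Substitute the sample gammas (Toeplitz matrix and right-hand side of size 3):
  Gamma_p = [[1.0637, -0.0254, 0.2222], [-0.0254, 1.0637, -0.0254], [0.2222, -0.0254, 1.0637]]
  r_p     = [-0.0254, 0.2222, -0.1407]
Written out (R1..R3):
  (R1) 1.0637 phi_1 - 0.0254 phi_2 + 0.2222 phi_3 = -0.0254
  (R2) -0.0254 phi_1 + 1.0637 phi_2 - 0.0254 phi_3 = 0.2222
  (R3) 0.2222 phi_1 - 0.0254 phi_2 + 1.0637 phi_3 = -0.1407
Gaussian elimination:
  R2 <- R2 - (-0.0254/1.0637) R1 = R2 - (-0.023879) R1:  1.063093 phi_2 - 0.020094 phi_3 = 0.221593
  R3 <- R3 - (0.2222/1.0637) R1 = R3 - (0.208893) R1:  -0.020094 phi_2 + 1.017284 phi_3 = -0.135394
  R3 <- R3 - (-0.020094/1.063093) R2 = R3 - (-0.018902) R2:  1.016904 phi_3 = -0.131206
Back-substitution:
  phi_hat_3 = -0.131206 / 1.016904 = -0.129025
  phi_hat_2 = (0.221593 - (-0.020094)(-0.129025)) / 1.063093 = 0.206003
  phi_hat_1 = (-0.0254 - (-0.0254)(0.206003) - (0.2222)(-0.129025)) / 1.0637 = 0.007993
So phi_hat = [0.0080, 0.2060, -0.1290].
Therefore phi_hat_1 = 0.0080.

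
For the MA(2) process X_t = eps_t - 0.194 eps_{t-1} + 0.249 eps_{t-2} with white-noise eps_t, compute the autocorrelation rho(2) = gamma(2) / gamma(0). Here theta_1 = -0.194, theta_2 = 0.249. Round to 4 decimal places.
\rho(2) = 0.2264

For an MA(q) process with theta_0 = 1, the autocovariance is
  gamma(k) = sigma^2 * sum_{i=0..q-k} theta_i * theta_{i+k},
and rho(k) = gamma(k) / gamma(0). Sigma^2 cancels.
  numerator   = (1)*(0.249) = 0.249.
  denominator = (1)^2 + (-0.194)^2 + (0.249)^2 = 1.099637.
  rho(2) = 0.249 / 1.099637 = 0.2264.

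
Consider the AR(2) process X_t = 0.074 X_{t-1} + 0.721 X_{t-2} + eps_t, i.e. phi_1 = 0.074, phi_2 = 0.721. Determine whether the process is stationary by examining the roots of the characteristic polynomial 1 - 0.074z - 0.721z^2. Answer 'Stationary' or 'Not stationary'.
\text{Stationary}

The AR(p) characteristic polynomial is P(z) = 1 - 0.074z - 0.721z^2.
Stationarity requires all roots to lie outside the unit circle, i.e. |z| > 1 for every root.
Set 1 + (-0.074) z + (-0.721) z^2 = 0, i.e. a z^2 + b z + c = 0 with a = -0.721, b = -0.074, c = 1.
Discriminant D = b^2 - 4ac = (-0.074)^2 - 4*(-0.721)*1 = 0.005476 - (-2.884) = 2.889476.
D >= 0, so the roots are real: z = (-b +/- sqrt(D)) / (2a) = (0.074 +/- 1.699846) / (-1.442).
  z_1 = (0.074 + 1.699846) / (-1.442) = -1.2301,   |z_1| = 1.2301.
  z_2 = (0.074 - 1.699846) / (-1.442) = 1.1275,   |z_2| = 1.1275.
Moduli of all roots: 1.2301, 1.1275.
All moduli strictly greater than 1? Yes.
Verdict: Stationary.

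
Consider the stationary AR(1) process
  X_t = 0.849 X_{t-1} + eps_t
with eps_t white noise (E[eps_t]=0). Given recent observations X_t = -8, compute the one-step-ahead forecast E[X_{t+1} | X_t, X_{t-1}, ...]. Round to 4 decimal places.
E[X_{t+1} \mid \mathcal F_t] = -6.7920

For an AR(p) model X_t = c + sum_i phi_i X_{t-i} + eps_t, the
one-step-ahead conditional mean is
  E[X_{t+1} | X_t, ...] = c + sum_i phi_i X_{t+1-i}.
Substitute known values:
  E[X_{t+1} | ...] = (0.849) * (-8)
                   = -6.7920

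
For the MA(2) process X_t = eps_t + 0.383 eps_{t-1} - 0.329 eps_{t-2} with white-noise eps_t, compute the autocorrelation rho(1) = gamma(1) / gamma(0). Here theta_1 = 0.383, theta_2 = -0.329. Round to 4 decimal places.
\rho(1) = 0.2048

For an MA(q) process with theta_0 = 1, the autocovariance is
  gamma(k) = sigma^2 * sum_{i=0..q-k} theta_i * theta_{i+k},
and rho(k) = gamma(k) / gamma(0). Sigma^2 cancels.
  numerator   = (1)*(0.383) + (0.383)*(-0.329) = 0.256993.
  denominator = (1)^2 + (0.383)^2 + (-0.329)^2 = 1.25493.
  rho(1) = 0.256993 / 1.25493 = 0.2048.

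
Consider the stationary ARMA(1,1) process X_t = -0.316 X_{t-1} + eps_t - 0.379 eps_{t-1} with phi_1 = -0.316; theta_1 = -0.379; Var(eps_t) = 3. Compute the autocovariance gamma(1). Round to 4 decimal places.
\gamma(1) = -2.5937

Multiply the model equation by X_{t-k} and take expectations. With theta_0 = psi_0 = 1 and psi_j the MA(infinity) weights, this gives
  gamma(k) - sum_i phi_i gamma(k-i) = c_k,
  c_k = sigma^2 * sum_{j=k..q} theta_j psi_{j-k}   (c_k = 0 for k > q),
using gamma(-m) = gamma(m).
psi-weights needed (psi_j = theta_j + sum_i phi_i psi_{j-i}):
  psi_1 = theta_1 + phi_1 = -0.379 + (-0.316) = -0.695
Right-hand sides:
  c_0 = sigma^2 (1 + theta_1 psi_1) = 3 * (1 + (-0.379)(-0.695)) = 3 * 1.263405 = 3.790215
  c_1 = sigma^2 theta_1 = 3 * (-0.379) = -1.137
  c_2 = 0
Equations for k = 0 and k = 1 (AR order 1):
  gamma(0) = phi_1 gamma(1) + c_0
  gamma(1) = phi_1 gamma(0) + c_1
Substituting the second into the first: gamma(0) (1 - phi_1^2) = c_0 + phi_1 c_1, so
  gamma(0) = (c_0 + phi_1 c_1) / (1 - phi_1^2) = (3.790215 + (-0.316)(-1.137)) / (1 - (-0.316)^2) = 4.149507 / 0.900144 = 4.609826.
  gamma(1) = phi_1 gamma(0) + c_1 = (-0.316)(4.609826) + (-1.137) = -2.593705.
Therefore gamma(1) = -2.5937 (to 4 decimal places).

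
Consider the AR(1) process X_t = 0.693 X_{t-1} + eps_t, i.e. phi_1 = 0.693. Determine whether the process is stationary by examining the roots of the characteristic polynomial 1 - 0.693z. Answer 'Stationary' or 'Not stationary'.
\text{Stationary}

The AR(p) characteristic polynomial is P(z) = 1 - 0.693z.
Stationarity requires all roots to lie outside the unit circle, i.e. |z| > 1 for every root.
This is linear in z: 1 + (-0.693) z = 0  =>  z = -1/(-0.693) = 1.443001,  |z| = 1.443001.
Moduli of all roots: 1.4430.
All moduli strictly greater than 1? Yes.
Verdict: Stationary.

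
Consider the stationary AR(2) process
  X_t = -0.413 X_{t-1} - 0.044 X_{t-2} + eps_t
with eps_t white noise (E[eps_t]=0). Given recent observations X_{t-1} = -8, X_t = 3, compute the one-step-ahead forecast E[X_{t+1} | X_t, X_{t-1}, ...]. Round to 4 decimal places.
E[X_{t+1} \mid \mathcal F_t] = -0.8870

For an AR(p) model X_t = c + sum_i phi_i X_{t-i} + eps_t, the
one-step-ahead conditional mean is
  E[X_{t+1} | X_t, ...] = c + sum_i phi_i X_{t+1-i}.
Substitute known values:
  E[X_{t+1} | ...] = (-0.413) * (3) + (-0.044) * (-8)
                   = -0.8870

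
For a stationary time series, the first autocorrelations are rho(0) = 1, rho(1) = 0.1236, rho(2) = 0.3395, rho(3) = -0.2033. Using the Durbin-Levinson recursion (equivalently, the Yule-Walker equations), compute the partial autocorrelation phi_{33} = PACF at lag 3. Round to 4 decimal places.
\phi_{33} = -0.3100

The PACF at lag k is phi_{kk}, the last component of the solution
to the Yule-Walker system G_k phi = r_k where
  (G_k)_{ij} = rho(|i - j|), (r_k)_i = rho(i), i,j = 1..k.
Equivalently, Durbin-Levinson gives phi_{kk} iteratively:
  phi_{11} = rho(1)
  phi_{kk} = [rho(k) - sum_{j=1..k-1} phi_{k-1,j} rho(k-j)]
            / [1 - sum_{j=1..k-1} phi_{k-1,j} rho(j)],
  phi_{k,j} = phi_{k-1,j} - phi_{kk} phi_{k-1,k-j},  j = 1..k-1.
Step k = 1:
  phi_11 = rho(1) = 0.1236.
Step k = 2:
  phi_22 = [rho(2) - phi_11 rho(1)] / [1 - phi_11 rho(1)] = [0.3395 - (0.1236)(0.1236)] / [1 - (0.1236)(0.1236)]
         = 0.32422304 / 0.98472304 = 0.329253.
  Update: phi_21 = phi_11 - phi_22 phi_11 = 0.1236 - (0.329253)(0.1236) = 0.082904.
Step k = 3:
  phi_33 = [rho(3) - phi_21 rho(2) - phi_22 rho(1)] / [1 - phi_21 rho(1) - phi_22 rho(2)]
    numerator   = -0.2033 - (0.082904)(0.3395) - (0.329253)(0.1236) = -0.27214169
    denominator = 1 - (0.082904)(0.1236) - (0.329253)(0.3395) = 0.87797162
  phi_33 = -0.27214169 / 0.87797162 = -0.31.
Therefore phi_{33} = -0.3100.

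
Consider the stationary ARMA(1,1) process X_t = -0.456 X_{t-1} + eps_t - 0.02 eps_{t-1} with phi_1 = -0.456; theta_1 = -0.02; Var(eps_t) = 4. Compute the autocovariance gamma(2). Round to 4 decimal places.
\gamma(2) = 1.1062

Multiply the model equation by X_{t-k} and take expectations. With theta_0 = psi_0 = 1 and psi_j the MA(infinity) weights, this gives
  gamma(k) - sum_i phi_i gamma(k-i) = c_k,
  c_k = sigma^2 * sum_{j=k..q} theta_j psi_{j-k}   (c_k = 0 for k > q),
using gamma(-m) = gamma(m).
psi-weights needed (psi_j = theta_j + sum_i phi_i psi_{j-i}):
  psi_1 = theta_1 + phi_1 = -0.02 + (-0.456) = -0.476
Right-hand sides:
  c_0 = sigma^2 (1 + theta_1 psi_1) = 4 * (1 + (-0.02)(-0.476)) = 4 * 1.00952 = 4.03808
  c_1 = sigma^2 theta_1 = 4 * (-0.02) = -0.08
  c_2 = 0
Equations for k = 0 and k = 1 (AR order 1):
  gamma(0) = phi_1 gamma(1) + c_0
  gamma(1) = phi_1 gamma(0) + c_1
Substituting the second into the first: gamma(0) (1 - phi_1^2) = c_0 + phi_1 c_1, so
  gamma(0) = (c_0 + phi_1 c_1) / (1 - phi_1^2) = (4.03808 + (-0.456)(-0.08)) / (1 - (-0.456)^2) = 4.07456 / 0.792064 = 5.144231.
  gamma(1) = phi_1 gamma(0) + c_1 = (-0.456)(5.144231) + (-0.08) = -2.425769.
For k = 2 (> q): gamma(2) = phi_1 gamma(1) = (-0.456)(-2.425769) = 1.106151.
Therefore gamma(2) = 1.1062 (to 4 decimal places).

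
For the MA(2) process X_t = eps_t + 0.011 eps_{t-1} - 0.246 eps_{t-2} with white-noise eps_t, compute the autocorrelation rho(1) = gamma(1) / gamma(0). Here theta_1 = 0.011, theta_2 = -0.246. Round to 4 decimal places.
\rho(1) = 0.0078

For an MA(q) process with theta_0 = 1, the autocovariance is
  gamma(k) = sigma^2 * sum_{i=0..q-k} theta_i * theta_{i+k},
and rho(k) = gamma(k) / gamma(0). Sigma^2 cancels.
  numerator   = (1)*(0.011) + (0.011)*(-0.246) = 0.008294.
  denominator = (1)^2 + (0.011)^2 + (-0.246)^2 = 1.060637.
  rho(1) = 0.008294 / 1.060637 = 0.0078.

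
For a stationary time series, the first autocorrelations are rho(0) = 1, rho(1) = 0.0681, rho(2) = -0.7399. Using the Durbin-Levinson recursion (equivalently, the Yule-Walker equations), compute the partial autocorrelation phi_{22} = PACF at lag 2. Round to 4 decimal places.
\phi_{22} = -0.7480

The PACF at lag k is phi_{kk}, the last component of the solution
to the Yule-Walker system G_k phi = r_k where
  (G_k)_{ij} = rho(|i - j|), (r_k)_i = rho(i), i,j = 1..k.
Equivalently, Durbin-Levinson gives phi_{kk} iteratively:
  phi_{11} = rho(1)
  phi_{kk} = [rho(k) - sum_{j=1..k-1} phi_{k-1,j} rho(k-j)]
            / [1 - sum_{j=1..k-1} phi_{k-1,j} rho(j)],
  phi_{k,j} = phi_{k-1,j} - phi_{kk} phi_{k-1,k-j},  j = 1..k-1.
Step k = 1:
  phi_11 = rho(1) = 0.0681.
Step k = 2:
  phi_22 = [rho(2) - phi_11 rho(1)] / [1 - phi_11 rho(1)] = [-0.7399 - (0.0681)(0.0681)] / [1 - (0.0681)(0.0681)]
         = -0.74453761 / 0.99536239 = -0.748.
Therefore phi_{22} = -0.7480.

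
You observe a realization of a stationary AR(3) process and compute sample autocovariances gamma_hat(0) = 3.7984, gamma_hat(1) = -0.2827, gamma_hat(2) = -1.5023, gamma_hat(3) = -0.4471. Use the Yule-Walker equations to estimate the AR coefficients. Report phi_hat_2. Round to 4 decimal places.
\hat\phi_{2} = -0.4270

The Yule-Walker equations for an AR(p) process read, in matrix form,
  Gamma_p phi = r_p,   with   (Gamma_p)_{ij} = gamma(|i - j|),
                       (r_p)_i = gamma(i),   i,j = 1..p.
Substitute the sample gammas (Toeplitz matrix and right-hand side of size 3):
  Gamma_p = [[3.7984, -0.2827, -1.5023], [-0.2827, 3.7984, -0.2827], [-1.5023, -0.2827, 3.7984]]
  r_p     = [-0.2827, -1.5023, -0.4471]
Written out (R1..R3):
  (R1) 3.7984 phi_1 - 0.2827 phi_2 - 1.5023 phi_3 = -0.2827
  (R2) -0.2827 phi_1 + 3.7984 phi_2 - 0.2827 phi_3 = -1.5023
  (R3) -1.5023 phi_1 - 0.2827 phi_2 + 3.7984 phi_3 = -0.4471
Gaussian elimination:
  R2 <- R2 - (-0.2827/3.7984) R1 = R2 - (-0.074426) R1:  3.77736 phi_2 - 0.39451 phi_3 = -1.52334
  R3 <- R3 - (-1.5023/3.7984) R1 = R3 - (-0.395509) R1:  -0.39451 phi_2 + 3.204227 phi_3 = -0.55891
  R3 <- R3 - (-0.39451/3.77736) R2 = R3 - (-0.104441) R2:  3.163024 phi_3 = -0.718009
Back-substitution:
  phi_hat_3 = -0.718009 / 3.163024 = -0.227001
  phi_hat_2 = (-1.52334 - (-0.39451)(-0.227001)) / 3.77736 = -0.42699
  phi_hat_1 = (-0.2827 - (-0.2827)(-0.42699) - (-1.5023)(-0.227001)) / 3.7984 = -0.195986
So phi_hat = [-0.1960, -0.4270, -0.2270].
Therefore phi_hat_2 = -0.4270.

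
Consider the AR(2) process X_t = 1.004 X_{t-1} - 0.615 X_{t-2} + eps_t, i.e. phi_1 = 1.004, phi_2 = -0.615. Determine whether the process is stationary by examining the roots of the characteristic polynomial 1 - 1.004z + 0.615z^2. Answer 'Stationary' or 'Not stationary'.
\text{Stationary}

The AR(p) characteristic polynomial is P(z) = 1 - 1.004z + 0.615z^2.
Stationarity requires all roots to lie outside the unit circle, i.e. |z| > 1 for every root.
Set 1 + (-1.004) z + (0.615) z^2 = 0, i.e. a z^2 + b z + c = 0 with a = 0.615, b = -1.004, c = 1.
Discriminant D = b^2 - 4ac = (-1.004)^2 - 4*(0.615)*1 = 1.008016 - (2.46) = -1.451984.
D < 0, so the roots are the complex-conjugate pair z = (-b +/- i sqrt(-D)) / (2a) = 0.8163 +/- 0.9797i.
For a conjugate pair |z|^2 = z * conj(z) = (product of roots) = c/a = 1/(0.615) = 1.626016, so |z| = sqrt(1.626016) = 1.2752 for both roots.
Moduli of all roots: 1.2752, 1.2752.
All moduli strictly greater than 1? Yes.
Verdict: Stationary.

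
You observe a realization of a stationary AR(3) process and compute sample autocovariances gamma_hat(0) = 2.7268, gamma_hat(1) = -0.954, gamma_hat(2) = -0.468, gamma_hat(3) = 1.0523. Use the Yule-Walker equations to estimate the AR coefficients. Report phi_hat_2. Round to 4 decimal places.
\hat\phi_{2} = -0.2220

The Yule-Walker equations for an AR(p) process read, in matrix form,
  Gamma_p phi = r_p,   with   (Gamma_p)_{ij} = gamma(|i - j|),
                       (r_p)_i = gamma(i),   i,j = 1..p.
Substitute the sample gammas (Toeplitz matrix and right-hand side of size 3):
  Gamma_p = [[2.7268, -0.954, -0.468], [-0.954, 2.7268, -0.954], [-0.468, -0.954, 2.7268]]
  r_p     = [-0.954, -0.468, 1.0523]
Written out (R1..R3):
  (R1) 2.7268 phi_1 - 0.954 phi_2 - 0.468 phi_3 = -0.954
  (R2) -0.954 phi_1 + 2.7268 phi_2 - 0.954 phi_3 = -0.468
  (R3) -0.468 phi_1 - 0.954 phi_2 + 2.7268 phi_3 = 1.0523
Gaussian elimination:
  R2 <- R2 - (-0.954/2.7268) R1 = R2 - (-0.349861) R1:  2.393033 phi_2 - 1.117735 phi_3 = -0.801767
  R3 <- R3 - (-0.468/2.7268) R1 = R3 - (-0.17163) R1:  -1.117735 phi_2 + 2.646477 phi_3 = 0.888565
  R3 <- R3 - (-1.117735/2.393033) R2 = R3 - (-0.467079) R2:  2.124407 phi_3 = 0.514077
Back-substitution:
  phi_hat_3 = 0.514077 / 2.124407 = 0.241986
  phi_hat_2 = (-0.801767 - (-1.117735)(0.241986)) / 2.393033 = -0.222016
  phi_hat_1 = (-0.954 - (-0.954)(-0.222016) - (-0.468)(0.241986)) / 2.7268 = -0.386003
So phi_hat = [-0.3860, -0.2220, 0.2420].
Therefore phi_hat_2 = -0.2220.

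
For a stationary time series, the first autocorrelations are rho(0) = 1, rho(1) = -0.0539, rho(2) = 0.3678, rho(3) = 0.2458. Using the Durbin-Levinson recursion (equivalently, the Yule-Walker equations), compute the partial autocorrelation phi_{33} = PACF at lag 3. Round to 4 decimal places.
\phi_{33} = 0.3220

The PACF at lag k is phi_{kk}, the last component of the solution
to the Yule-Walker system G_k phi = r_k where
  (G_k)_{ij} = rho(|i - j|), (r_k)_i = rho(i), i,j = 1..k.
Equivalently, Durbin-Levinson gives phi_{kk} iteratively:
  phi_{11} = rho(1)
  phi_{kk} = [rho(k) - sum_{j=1..k-1} phi_{k-1,j} rho(k-j)]
            / [1 - sum_{j=1..k-1} phi_{k-1,j} rho(j)],
  phi_{k,j} = phi_{k-1,j} - phi_{kk} phi_{k-1,k-j},  j = 1..k-1.
Step k = 1:
  phi_11 = rho(1) = -0.0539.
Step k = 2:
  phi_22 = [rho(2) - phi_11 rho(1)] / [1 - phi_11 rho(1)] = [0.3678 - (-0.0539)(-0.0539)] / [1 - (-0.0539)(-0.0539)]
         = 0.36489479 / 0.99709479 = 0.365958.
  Update: phi_21 = phi_11 - phi_22 phi_11 = -0.0539 - (0.365958)(-0.0539) = -0.034175.
Step k = 3:
  phi_33 = [rho(3) - phi_21 rho(2) - phi_22 rho(1)] / [1 - phi_21 rho(1) - phi_22 rho(2)]
    numerator   = 0.2458 - (-0.034175)(0.3678) - (0.365958)(-0.0539) = 0.27809465
    denominator = 1 - (-0.034175)(-0.0539) - (0.365958)(0.3678) = 0.86355863
  phi_33 = 0.27809465 / 0.86355863 = 0.322.
Therefore phi_{33} = 0.3220.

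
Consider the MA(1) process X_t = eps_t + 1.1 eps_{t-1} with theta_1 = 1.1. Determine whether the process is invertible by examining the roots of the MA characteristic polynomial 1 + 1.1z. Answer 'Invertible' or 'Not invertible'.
\text{Not invertible}

The MA(q) characteristic polynomial is P(z) = 1 + 1.1z.
Invertibility requires all roots to lie outside the unit circle, i.e. |z| > 1 for every root.
This is linear in z: 1 + (1.1) z = 0  =>  z = -1/(1.1) = -0.909091,  |z| = 0.909091.
Moduli of all roots: 0.9091.
All moduli strictly greater than 1? No.
Verdict: Not invertible.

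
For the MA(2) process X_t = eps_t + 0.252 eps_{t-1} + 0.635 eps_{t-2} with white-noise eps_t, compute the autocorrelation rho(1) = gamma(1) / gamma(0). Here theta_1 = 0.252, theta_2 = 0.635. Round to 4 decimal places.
\rho(1) = 0.2809

For an MA(q) process with theta_0 = 1, the autocovariance is
  gamma(k) = sigma^2 * sum_{i=0..q-k} theta_i * theta_{i+k},
and rho(k) = gamma(k) / gamma(0). Sigma^2 cancels.
  numerator   = (1)*(0.252) + (0.252)*(0.635) = 0.41202.
  denominator = (1)^2 + (0.252)^2 + (0.635)^2 = 1.466729.
  rho(1) = 0.41202 / 1.466729 = 0.2809.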